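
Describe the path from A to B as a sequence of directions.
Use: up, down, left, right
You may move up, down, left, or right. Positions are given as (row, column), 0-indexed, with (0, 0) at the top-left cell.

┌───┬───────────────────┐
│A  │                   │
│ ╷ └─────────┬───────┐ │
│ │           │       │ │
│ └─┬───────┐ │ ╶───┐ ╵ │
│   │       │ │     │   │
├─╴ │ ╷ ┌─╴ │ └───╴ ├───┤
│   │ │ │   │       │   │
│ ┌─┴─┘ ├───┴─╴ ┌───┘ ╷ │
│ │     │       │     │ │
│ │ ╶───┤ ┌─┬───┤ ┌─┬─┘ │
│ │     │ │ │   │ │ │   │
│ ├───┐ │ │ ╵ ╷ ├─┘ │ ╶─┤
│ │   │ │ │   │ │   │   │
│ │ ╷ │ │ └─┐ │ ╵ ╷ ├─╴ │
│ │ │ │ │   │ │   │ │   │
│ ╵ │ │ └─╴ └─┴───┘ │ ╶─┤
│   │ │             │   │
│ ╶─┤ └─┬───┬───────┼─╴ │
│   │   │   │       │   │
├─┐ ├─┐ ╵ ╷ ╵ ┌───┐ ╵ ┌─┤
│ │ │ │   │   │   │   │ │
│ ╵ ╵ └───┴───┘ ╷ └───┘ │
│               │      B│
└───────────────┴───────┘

Finding the path and converting it to directions:
Path through cells: (0,0) → (1,0) → (2,0) → (2,1) → (3,1) → (3,0) → (4,0) → (5,0) → (6,0) → (7,0) → (8,0) → (9,0) → (9,1) → (10,1) → (11,1) → (11,2) → (11,3) → (11,4) → (11,5) → (11,6) → (11,7) → (10,7) → (10,8) → (11,8) → (11,9) → (11,10) → (11,11)
Directions: down, down, right, down, left, down, down, down, down, down, down, right, down, down, right, right, right, right, right, right, up, right, down, right, right, right

Solution:

┌───┬───────────────────┐
│A  │                   │
│ ╷ └─────────┬───────┐ │
│↓│           │       │ │
│ └─┬───────┐ │ ╶───┐ ╵ │
│↳ ↓│       │ │     │   │
├─╴ │ ╷ ┌─╴ │ └───╴ ├───┤
│↓ ↲│ │ │   │       │   │
│ ┌─┴─┘ ├───┴─╴ ┌───┘ ╷ │
│↓│     │       │     │ │
│ │ ╶───┤ ┌─┬───┤ ┌─┬─┘ │
│↓│     │ │ │   │ │ │   │
│ ├───┐ │ │ ╵ ╷ ├─┘ │ ╶─┤
│↓│   │ │ │   │ │   │   │
│ │ ╷ │ │ └─┐ │ ╵ ╷ ├─╴ │
│↓│ │ │ │   │ │   │ │   │
│ ╵ │ │ └─╴ └─┴───┘ │ ╶─┤
│↓  │ │             │   │
│ ╶─┤ └─┬───┬───────┼─╴ │
│↳ ↓│   │   │       │   │
├─┐ ├─┐ ╵ ╷ ╵ ┌───┐ ╵ ┌─┤
│ │↓│ │   │   │↱ ↓│   │ │
│ ╵ ╵ └───┴───┘ ╷ └───┘ │
│  ↳ → → → → → ↑│↳ → → B│
└───────────────┴───────┘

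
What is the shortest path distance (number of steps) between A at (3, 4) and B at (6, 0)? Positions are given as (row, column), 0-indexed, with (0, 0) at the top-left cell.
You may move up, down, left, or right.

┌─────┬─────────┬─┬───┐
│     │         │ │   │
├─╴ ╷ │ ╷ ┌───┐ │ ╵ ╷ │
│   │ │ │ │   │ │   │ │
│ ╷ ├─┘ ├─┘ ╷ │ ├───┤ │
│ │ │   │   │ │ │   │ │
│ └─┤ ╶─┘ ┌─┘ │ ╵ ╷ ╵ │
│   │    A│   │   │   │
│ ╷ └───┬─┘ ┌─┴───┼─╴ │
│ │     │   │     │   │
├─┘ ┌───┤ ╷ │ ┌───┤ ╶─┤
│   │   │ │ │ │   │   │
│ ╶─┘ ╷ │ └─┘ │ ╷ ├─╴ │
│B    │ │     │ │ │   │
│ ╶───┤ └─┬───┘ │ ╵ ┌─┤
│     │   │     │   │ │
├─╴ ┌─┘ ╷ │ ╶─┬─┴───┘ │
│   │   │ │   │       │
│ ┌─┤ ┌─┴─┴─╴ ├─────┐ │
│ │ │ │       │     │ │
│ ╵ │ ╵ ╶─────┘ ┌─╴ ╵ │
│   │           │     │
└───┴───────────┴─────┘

Finding path from (3, 4) to (6, 0):
Path: (3,4) → (3,3) → (3,2) → (2,2) → (2,3) → (1,3) → (0,3) → (0,4) → (0,5) → (0,6) → (0,7) → (1,7) → (2,7) → (3,7) → (3,8) → (2,8) → (2,9) → (3,9) → (3,10) → (4,10) → (4,9) → (5,9) → (5,10) → (6,10) → (6,9) → (7,9) → (7,8) → (6,8) → (5,8) → (5,7) → (6,7) → (7,7) → (7,6) → (7,5) → (8,5) → (8,6) → (9,6) → (9,5) → (9,4) → (9,3) → (10,3) → (10,2) → (9,2) → (8,2) → (8,3) → (7,3) → (6,3) → (5,3) → (5,2) → (6,2) → (6,1) → (6,0)
Distance: 51 steps

Solution:

┌─────┬─────────┬─┬───┐
│     │↱ → → → ↓│ │   │
├─╴ ╷ │ ╷ ┌───┐ │ ╵ ╷ │
│   │ │↑│ │   │↓│   │ │
│ ╷ ├─┘ ├─┘ ╷ │ ├───┤ │
│ │ │↱ ↑│   │ │↓│↱ ↓│ │
│ └─┤ ╶─┘ ┌─┘ │ ╵ ╷ ╵ │
│   │↑ ← A│   │↳ ↑│↳ ↓│
│ ╷ └───┬─┘ ┌─┴───┼─╴ │
│ │     │   │     │↓ ↲│
├─┘ ┌───┤ ╷ │ ┌───┤ ╶─┤
│   │↓ ↰│ │ │ │↓ ↰│↳ ↓│
│ ╶─┘ ╷ │ └─┘ │ ╷ ├─╴ │
│B ← ↲│↑│     │↓│↑│↓ ↲│
│ ╶───┤ └─┬───┘ │ ╵ ┌─┤
│     │↑  │↓ ← ↲│↑ ↲│ │
├─╴ ┌─┘ ╷ │ ╶─┬─┴───┘ │
│   │↱ ↑│ │↳ ↓│       │
│ ┌─┤ ┌─┴─┴─╴ ├─────┐ │
│ │ │↑│↓ ← ← ↲│     │ │
│ ╵ │ ╵ ╶─────┘ ┌─╴ ╵ │
│   │↑ ↲        │     │
└───┴───────────┴─────┘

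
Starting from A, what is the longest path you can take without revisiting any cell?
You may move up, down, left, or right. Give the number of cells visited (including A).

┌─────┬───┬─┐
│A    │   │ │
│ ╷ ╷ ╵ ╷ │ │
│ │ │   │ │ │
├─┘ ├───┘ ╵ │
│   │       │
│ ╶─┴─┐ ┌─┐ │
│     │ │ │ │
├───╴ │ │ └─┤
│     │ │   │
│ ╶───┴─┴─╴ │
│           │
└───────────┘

Finding longest simple path using DFS:
Start: (0, 0)
Longest path visits 20 cells
Path: A → right → down → down → left → down → right → right → down → left → left → down → right → right → right → right → right → up → left → up

Solution:

┌─────┬───┬─┐
│A ↓  │   │ │
│ ╷ ╷ ╵ ╷ │ │
│ │↓│   │ │ │
├─┘ ├───┘ ╵ │
│↓ ↲│       │
│ ╶─┴─┐ ┌─┐ │
│↳ → ↓│ │B│ │
├───╴ │ │ └─┤
│↓ ← ↲│ │↑ ↰│
│ ╶───┴─┴─╴ │
│↳ → → → → ↑│
└───────────┘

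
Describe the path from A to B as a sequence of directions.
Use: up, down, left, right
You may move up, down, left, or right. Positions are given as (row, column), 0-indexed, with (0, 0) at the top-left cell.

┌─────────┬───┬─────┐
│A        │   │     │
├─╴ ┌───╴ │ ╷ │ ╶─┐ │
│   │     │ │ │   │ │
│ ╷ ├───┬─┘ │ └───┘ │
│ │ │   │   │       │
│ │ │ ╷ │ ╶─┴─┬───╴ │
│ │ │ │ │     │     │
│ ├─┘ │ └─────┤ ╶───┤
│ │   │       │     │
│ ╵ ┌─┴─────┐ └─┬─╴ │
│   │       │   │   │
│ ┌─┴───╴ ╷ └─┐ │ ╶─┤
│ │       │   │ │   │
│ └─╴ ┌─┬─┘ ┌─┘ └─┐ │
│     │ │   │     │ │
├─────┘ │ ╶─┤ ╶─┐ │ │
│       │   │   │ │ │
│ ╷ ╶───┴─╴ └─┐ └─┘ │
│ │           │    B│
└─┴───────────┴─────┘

Finding the path and converting it to directions:
Path through cells: (0,0) → (0,1) → (1,1) → (1,0) → (2,0) → (3,0) → (4,0) → (5,0) → (5,1) → (4,1) → (4,2) → (3,2) → (2,2) → (2,3) → (3,3) → (4,3) → (4,4) → (4,5) → (4,6) → (5,6) → (5,7) → (6,7) → (7,7) → (7,6) → (8,6) → (8,7) → (9,7) → (9,8) → (9,9)
Directions: right, down, left, down, down, down, down, right, up, right, up, up, right, down, down, right, right, right, down, right, down, down, left, down, right, down, right, right

Solution:

┌─────────┬───┬─────┐
│A ↓      │   │     │
├─╴ ┌───╴ │ ╷ │ ╶─┐ │
│↓ ↲│     │ │ │   │ │
│ ╷ ├───┬─┘ │ └───┘ │
│↓│ │↱ ↓│   │       │
│ │ │ ╷ │ ╶─┴─┬───╴ │
│↓│ │↑│↓│     │     │
│ ├─┘ │ └─────┤ ╶───┤
│↓│↱ ↑│↳ → → ↓│     │
│ ╵ ┌─┴─────┐ └─┬─╴ │
│↳ ↑│       │↳ ↓│   │
│ ┌─┴───╴ ╷ └─┐ │ ╶─┤
│ │       │   │↓│   │
│ └─╴ ┌─┬─┘ ┌─┘ └─┐ │
│     │ │   │↓ ↲  │ │
├─────┘ │ ╶─┤ ╶─┐ │ │
│       │   │↳ ↓│ │ │
│ ╷ ╶───┴─╴ └─┐ └─┘ │
│ │           │↳ → B│
└─┴───────────┴─────┘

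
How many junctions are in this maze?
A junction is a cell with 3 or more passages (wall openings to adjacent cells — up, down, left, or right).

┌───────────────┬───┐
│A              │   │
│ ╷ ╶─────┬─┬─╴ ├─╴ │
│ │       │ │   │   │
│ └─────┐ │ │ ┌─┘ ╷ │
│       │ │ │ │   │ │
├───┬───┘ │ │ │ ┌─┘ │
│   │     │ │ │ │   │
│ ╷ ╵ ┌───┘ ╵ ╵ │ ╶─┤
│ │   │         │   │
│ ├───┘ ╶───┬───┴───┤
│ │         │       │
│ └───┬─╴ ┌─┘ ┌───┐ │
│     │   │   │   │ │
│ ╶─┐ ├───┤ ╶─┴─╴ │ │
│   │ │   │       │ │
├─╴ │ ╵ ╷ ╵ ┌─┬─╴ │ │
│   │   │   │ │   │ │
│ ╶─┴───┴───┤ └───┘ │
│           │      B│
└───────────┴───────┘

Checking each cell for number of passages:

Junctions found (3+ passages):
  (0, 1): 3 passages
  (1, 9): 3 passages
  (4, 5): 3 passages
  (4, 6): 3 passages
  (5, 3): 3 passages
  (5, 4): 3 passages
  (6, 0): 3 passages
  (7, 5): 3 passages
  (7, 8): 3 passages
Total junctions: 9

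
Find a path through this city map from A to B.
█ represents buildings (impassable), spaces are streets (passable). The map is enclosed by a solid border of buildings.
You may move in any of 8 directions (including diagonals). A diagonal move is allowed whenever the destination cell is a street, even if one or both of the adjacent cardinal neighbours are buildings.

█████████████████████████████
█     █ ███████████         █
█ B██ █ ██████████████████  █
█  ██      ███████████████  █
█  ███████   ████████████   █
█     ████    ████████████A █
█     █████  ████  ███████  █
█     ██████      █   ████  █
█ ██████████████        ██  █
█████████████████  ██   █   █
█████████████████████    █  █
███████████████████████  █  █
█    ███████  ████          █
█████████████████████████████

Finding the shortest path from A to B:
Movement: 8-directional
Path length: 27 steps
Directions: down → down → down → down-left → down-left → left → left → up-left → up-left → left → left → left → left → up-left → left → left → up-left → up-left → up-left → up-left → left → left → left → up-left → up-left → left → down-left

Solution:

█████████████████████████████
█  ↙← █ ███████████         █
█ B██↖█ ██████████████████  █
█  ██ ↖←←← ███████████████  █
█  ███████↖  ████████████   █
█     ████ ↖  ████████████A █
█     █████ ↖████  ███████↓ █
█     ██████ ↖←←  █   ████↓ █
█ ██████████████↖←←←←   ██↙ █
█████████████████  ██↖  █↙  █
█████████████████████ ↖←←█  █
███████████████████████  █  █
█    ███████  ████          █
█████████████████████████████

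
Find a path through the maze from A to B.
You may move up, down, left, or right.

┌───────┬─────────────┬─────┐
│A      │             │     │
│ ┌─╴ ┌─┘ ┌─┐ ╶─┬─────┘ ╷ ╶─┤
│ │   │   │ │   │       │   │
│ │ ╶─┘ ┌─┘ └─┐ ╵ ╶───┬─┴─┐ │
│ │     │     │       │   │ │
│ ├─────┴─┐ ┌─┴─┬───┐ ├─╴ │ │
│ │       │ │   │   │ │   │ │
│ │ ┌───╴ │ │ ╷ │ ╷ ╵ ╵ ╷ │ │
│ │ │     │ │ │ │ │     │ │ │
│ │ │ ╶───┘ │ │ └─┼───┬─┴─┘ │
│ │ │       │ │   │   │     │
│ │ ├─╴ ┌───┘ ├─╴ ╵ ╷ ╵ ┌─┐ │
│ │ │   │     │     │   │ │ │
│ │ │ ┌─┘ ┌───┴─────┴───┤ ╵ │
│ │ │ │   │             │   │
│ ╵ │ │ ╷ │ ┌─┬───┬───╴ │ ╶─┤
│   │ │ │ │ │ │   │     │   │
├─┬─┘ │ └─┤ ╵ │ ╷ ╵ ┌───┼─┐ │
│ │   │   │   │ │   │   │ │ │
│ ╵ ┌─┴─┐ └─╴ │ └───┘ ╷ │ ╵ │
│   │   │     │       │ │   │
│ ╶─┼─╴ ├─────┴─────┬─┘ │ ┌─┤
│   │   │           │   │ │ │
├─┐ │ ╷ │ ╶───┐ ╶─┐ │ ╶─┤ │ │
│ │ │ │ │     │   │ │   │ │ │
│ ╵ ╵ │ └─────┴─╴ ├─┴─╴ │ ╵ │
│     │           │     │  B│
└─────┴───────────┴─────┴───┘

Finding the shortest path through the maze:
Path length: 40 steps
Directions: right → right → down → left → down → right → right → up → right → up → right → right → down → right → down → right → up → right → right → right → up → right → down → right → down → down → down → down → down → down → left → down → right → down → down → left → down → down → down → right

Solution:

┌───────┬─────────────┬─────┐
│A → ↓  │↱ → ↓        │↱ ↓  │
│ ┌─╴ ┌─┘ ┌─┐ ╶─┬─────┘ ╷ ╶─┤
│ │↓ ↲│↱ ↑│ │↳ ↓│↱ → → ↑│↳ ↓│
│ │ ╶─┘ ┌─┘ └─┐ ╵ ╶───┬─┴─┐ │
│ │↳ → ↑│     │↳ ↑    │   │↓│
│ ├─────┴─┐ ┌─┴─┬───┐ ├─╴ │ │
│ │       │ │   │   │ │   │↓│
│ │ ┌───╴ │ │ ╷ │ ╷ ╵ ╵ ╷ │ │
│ │ │     │ │ │ │ │     │ │↓│
│ │ │ ╶───┘ │ │ └─┼───┬─┴─┘ │
│ │ │       │ │   │   │    ↓│
│ │ ├─╴ ┌───┘ ├─╴ ╵ ╷ ╵ ┌─┐ │
│ │ │   │     │     │   │ │↓│
│ │ │ ┌─┘ ┌───┴─────┴───┤ ╵ │
│ │ │ │   │             │↓ ↲│
│ ╵ │ │ ╷ │ ┌─┬───┬───╴ │ ╶─┤
│   │ │ │ │ │ │   │     │↳ ↓│
├─┬─┘ │ └─┤ ╵ │ ╷ ╵ ┌───┼─┐ │
│ │   │   │   │ │   │   │ │↓│
│ ╵ ┌─┴─┐ └─╴ │ └───┘ ╷ │ ╵ │
│   │   │     │       │ │↓ ↲│
│ ╶─┼─╴ ├─────┴─────┬─┘ │ ┌─┤
│   │   │           │   │↓│ │
├─┐ │ ╷ │ ╶───┐ ╶─┐ │ ╶─┤ │ │
│ │ │ │ │     │   │ │   │↓│ │
│ ╵ ╵ │ └─────┴─╴ ├─┴─╴ │ ╵ │
│     │           │     │↳ B│
└─────┴───────────┴─────┴───┘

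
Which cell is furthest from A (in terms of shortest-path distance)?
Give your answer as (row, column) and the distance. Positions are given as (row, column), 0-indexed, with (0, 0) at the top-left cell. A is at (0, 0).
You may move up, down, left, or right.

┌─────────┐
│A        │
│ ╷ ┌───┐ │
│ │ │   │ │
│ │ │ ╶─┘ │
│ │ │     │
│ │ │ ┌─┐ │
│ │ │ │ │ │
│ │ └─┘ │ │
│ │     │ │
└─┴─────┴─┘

Computing BFS distances from A to all cells:
Furthest cell: (1, 3)
Distance: 10 steps

Path from A to the furthest cell:

┌─────────┐
│A → → → ↓│
│ ╷ ┌───┐ │
│ │ │↱ B│↓│
│ │ │ ╶─┘ │
│ │ │↑ ← ↲│
│ │ │ ┌─┐ │
│ │ │ │ │ │
│ │ └─┘ │ │
│ │     │ │
└─┴─────┴─┘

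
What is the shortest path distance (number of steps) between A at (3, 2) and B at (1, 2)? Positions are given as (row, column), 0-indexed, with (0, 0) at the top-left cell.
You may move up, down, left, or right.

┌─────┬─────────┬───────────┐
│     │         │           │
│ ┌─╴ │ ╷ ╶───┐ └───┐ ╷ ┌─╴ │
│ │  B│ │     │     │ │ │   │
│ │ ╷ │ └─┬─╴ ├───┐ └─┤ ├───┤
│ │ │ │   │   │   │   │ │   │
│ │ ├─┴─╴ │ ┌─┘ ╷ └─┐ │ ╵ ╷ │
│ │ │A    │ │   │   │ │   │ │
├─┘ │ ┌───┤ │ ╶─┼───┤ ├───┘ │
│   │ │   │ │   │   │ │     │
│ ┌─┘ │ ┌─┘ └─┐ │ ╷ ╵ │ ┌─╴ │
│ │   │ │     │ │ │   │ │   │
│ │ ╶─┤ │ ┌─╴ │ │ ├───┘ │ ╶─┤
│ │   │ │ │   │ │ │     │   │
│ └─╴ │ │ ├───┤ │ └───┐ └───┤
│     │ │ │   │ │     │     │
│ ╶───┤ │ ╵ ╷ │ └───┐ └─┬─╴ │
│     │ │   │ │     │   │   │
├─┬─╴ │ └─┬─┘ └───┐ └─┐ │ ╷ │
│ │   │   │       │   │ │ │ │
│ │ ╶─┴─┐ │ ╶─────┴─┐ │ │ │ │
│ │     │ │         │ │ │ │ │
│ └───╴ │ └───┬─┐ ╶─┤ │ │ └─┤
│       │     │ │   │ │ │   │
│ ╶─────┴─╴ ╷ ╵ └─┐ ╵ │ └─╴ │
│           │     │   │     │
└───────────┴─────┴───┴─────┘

Finding path from (3, 2) to (1, 2):
Path: (3,2) → (4,2) → (5,2) → (5,1) → (6,1) → (6,2) → (7,2) → (7,1) → (7,0) → (6,0) → (5,0) → (4,0) → (4,1) → (3,1) → (2,1) → (1,1) → (1,2)
Distance: 16 steps

Solution:

┌─────┬─────────┬───────────┐
│     │         │           │
│ ┌─╴ │ ╷ ╶───┐ └───┐ ╷ ┌─╴ │
│ │↱ B│ │     │     │ │ │   │
│ │ ╷ │ └─┬─╴ ├───┐ └─┤ ├───┤
│ │↑│ │   │   │   │   │ │   │
│ │ ├─┴─╴ │ ┌─┘ ╷ └─┐ │ ╵ ╷ │
│ │↑│A    │ │   │   │ │   │ │
├─┘ │ ┌───┤ │ ╶─┼───┤ ├───┘ │
│↱ ↑│↓│   │ │   │   │ │     │
│ ┌─┘ │ ┌─┘ └─┐ │ ╷ ╵ │ ┌─╴ │
│↑│↓ ↲│ │     │ │ │   │ │   │
│ │ ╶─┤ │ ┌─╴ │ │ ├───┘ │ ╶─┤
│↑│↳ ↓│ │ │   │ │ │     │   │
│ └─╴ │ │ ├───┤ │ └───┐ └───┤
│↑ ← ↲│ │ │   │ │     │     │
│ ╶───┤ │ ╵ ╷ │ └───┐ └─┬─╴ │
│     │ │   │ │     │   │   │
├─┬─╴ │ └─┬─┘ └───┐ └─┐ │ ╷ │
│ │   │   │       │   │ │ │ │
│ │ ╶─┴─┐ │ ╶─────┴─┐ │ │ │ │
│ │     │ │         │ │ │ │ │
│ └───╴ │ └───┬─┐ ╶─┤ │ │ └─┤
│       │     │ │   │ │ │   │
│ ╶─────┴─╴ ╷ ╵ └─┐ ╵ │ └─╴ │
│           │     │   │     │
└───────────┴─────┴───┴─────┘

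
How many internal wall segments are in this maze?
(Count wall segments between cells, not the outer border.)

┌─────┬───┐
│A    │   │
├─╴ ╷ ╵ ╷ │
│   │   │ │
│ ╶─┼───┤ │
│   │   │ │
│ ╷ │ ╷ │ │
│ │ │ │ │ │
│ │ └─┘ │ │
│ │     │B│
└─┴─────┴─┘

Counting internal wall segments:
Total internal walls: 16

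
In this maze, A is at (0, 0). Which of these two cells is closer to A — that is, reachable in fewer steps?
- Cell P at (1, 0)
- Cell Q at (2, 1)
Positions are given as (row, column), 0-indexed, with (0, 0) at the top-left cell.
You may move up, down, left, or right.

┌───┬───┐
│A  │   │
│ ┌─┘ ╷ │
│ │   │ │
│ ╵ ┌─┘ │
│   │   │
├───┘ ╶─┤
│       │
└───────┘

Shortest path A → P at (1, 0): 1 steps
Shortest path A → Q at (2, 1): 3 steps

P is closer (1 steps vs 3 steps).

Path to P:

┌───┬───┐
│A  │   │
│ ┌─┘ ╷ │
│P│   │ │
│ ╵ ┌─┘ │
│   │   │
├───┘ ╶─┤
│       │
└───────┘

Path to Q:

┌───┬───┐
│A  │   │
│ ┌─┘ ╷ │
│↓│   │ │
│ ╵ ┌─┘ │
│↳ Q│   │
├───┘ ╶─┤
│       │
└───────┘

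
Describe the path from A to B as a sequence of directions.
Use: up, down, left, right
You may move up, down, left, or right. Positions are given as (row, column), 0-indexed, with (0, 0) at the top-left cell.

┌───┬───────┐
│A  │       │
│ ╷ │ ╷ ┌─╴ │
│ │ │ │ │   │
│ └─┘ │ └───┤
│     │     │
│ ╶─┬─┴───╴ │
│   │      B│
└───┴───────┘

Finding the path and converting it to directions:
Path through cells: (0,0) → (1,0) → (2,0) → (2,1) → (2,2) → (1,2) → (0,2) → (0,3) → (1,3) → (2,3) → (2,4) → (2,5) → (3,5)
Directions: down, down, right, right, up, up, right, down, down, right, right, down

Solution:

┌───┬───────┐
│A  │↱ ↓    │
│ ╷ │ ╷ ┌─╴ │
│↓│ │↑│↓│   │
│ └─┘ │ └───┤
│↳ → ↑│↳ → ↓│
│ ╶─┬─┴───╴ │
│   │      B│
└───┴───────┘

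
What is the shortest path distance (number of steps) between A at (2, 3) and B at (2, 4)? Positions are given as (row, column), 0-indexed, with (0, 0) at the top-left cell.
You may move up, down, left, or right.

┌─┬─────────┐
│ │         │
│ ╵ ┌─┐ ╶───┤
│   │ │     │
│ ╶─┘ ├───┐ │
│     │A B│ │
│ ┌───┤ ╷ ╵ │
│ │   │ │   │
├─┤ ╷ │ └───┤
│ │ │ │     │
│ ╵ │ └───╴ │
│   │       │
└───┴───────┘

Finding path from (2, 3) to (2, 4):
Path: (2,3) → (2,4)
Distance: 1 steps

Solution:

┌─┬─────────┐
│ │         │
│ ╵ ┌─┐ ╶───┤
│   │ │     │
│ ╶─┘ ├───┐ │
│     │A B│ │
│ ┌───┤ ╷ ╵ │
│ │   │ │   │
├─┤ ╷ │ └───┤
│ │ │ │     │
│ ╵ │ └───╴ │
│   │       │
└───┴───────┘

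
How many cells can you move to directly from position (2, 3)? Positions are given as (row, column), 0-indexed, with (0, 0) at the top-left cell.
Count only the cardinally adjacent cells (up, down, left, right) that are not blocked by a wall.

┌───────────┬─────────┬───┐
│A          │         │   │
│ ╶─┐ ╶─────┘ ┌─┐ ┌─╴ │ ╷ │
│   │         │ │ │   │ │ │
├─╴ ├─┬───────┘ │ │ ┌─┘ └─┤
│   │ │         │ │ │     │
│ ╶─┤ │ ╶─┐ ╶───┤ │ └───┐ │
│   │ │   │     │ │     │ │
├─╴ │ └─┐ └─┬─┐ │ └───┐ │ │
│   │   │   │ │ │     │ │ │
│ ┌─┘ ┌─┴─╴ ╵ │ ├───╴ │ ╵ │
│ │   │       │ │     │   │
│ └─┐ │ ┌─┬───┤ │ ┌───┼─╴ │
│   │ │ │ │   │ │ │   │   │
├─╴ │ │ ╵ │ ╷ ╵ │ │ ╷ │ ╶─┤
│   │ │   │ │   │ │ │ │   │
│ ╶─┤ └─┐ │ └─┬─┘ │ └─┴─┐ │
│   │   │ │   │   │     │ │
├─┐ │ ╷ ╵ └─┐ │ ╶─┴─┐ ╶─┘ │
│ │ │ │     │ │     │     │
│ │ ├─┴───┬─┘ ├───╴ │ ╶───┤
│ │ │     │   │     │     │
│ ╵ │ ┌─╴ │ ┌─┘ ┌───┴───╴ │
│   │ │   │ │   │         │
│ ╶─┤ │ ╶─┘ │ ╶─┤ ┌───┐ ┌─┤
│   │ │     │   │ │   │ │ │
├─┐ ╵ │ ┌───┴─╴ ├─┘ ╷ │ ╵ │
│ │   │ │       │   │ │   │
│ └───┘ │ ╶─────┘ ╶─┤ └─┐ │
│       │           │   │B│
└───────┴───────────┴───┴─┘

Checking passable neighbors of (2, 3):
Neighbors: (3, 3), (2, 4)
Count: 2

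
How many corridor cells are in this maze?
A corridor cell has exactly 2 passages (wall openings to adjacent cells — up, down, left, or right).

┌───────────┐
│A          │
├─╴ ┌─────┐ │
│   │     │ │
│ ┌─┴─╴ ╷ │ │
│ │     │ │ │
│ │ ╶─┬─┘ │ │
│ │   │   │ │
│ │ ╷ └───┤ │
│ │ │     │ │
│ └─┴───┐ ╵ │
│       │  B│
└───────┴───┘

Counting cells with exactly 2 passages:
Total corridor cells: 28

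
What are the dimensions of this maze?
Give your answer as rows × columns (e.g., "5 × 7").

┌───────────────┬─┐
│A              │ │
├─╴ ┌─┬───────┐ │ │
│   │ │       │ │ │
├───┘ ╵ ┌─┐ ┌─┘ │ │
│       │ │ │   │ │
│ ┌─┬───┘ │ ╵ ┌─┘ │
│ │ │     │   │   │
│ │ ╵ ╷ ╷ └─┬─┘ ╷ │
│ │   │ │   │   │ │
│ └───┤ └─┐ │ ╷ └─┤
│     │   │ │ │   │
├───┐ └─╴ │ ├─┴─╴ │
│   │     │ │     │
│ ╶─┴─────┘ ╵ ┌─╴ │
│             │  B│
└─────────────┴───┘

Counting the maze dimensions:
Rows (vertical): 8
Columns (horizontal): 9
Dimensions: 8 × 9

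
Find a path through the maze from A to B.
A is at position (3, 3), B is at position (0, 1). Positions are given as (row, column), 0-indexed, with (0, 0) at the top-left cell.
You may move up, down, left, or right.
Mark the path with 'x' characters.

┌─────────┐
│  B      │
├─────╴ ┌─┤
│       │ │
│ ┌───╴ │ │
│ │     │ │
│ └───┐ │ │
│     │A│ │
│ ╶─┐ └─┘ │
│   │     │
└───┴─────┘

Finding the shortest path from (3, 3) to (0, 1):
Path length: 5 steps
Directions: up → up → up → left → left

Solution:

┌─────────┐
│  B x x  │
├─────╴ ┌─┤
│      x│ │
│ ┌───╴ │ │
│ │    x│ │
│ └───┐ │ │
│     │A│ │
│ ╶─┐ └─┘ │
│   │     │
└───┴─────┘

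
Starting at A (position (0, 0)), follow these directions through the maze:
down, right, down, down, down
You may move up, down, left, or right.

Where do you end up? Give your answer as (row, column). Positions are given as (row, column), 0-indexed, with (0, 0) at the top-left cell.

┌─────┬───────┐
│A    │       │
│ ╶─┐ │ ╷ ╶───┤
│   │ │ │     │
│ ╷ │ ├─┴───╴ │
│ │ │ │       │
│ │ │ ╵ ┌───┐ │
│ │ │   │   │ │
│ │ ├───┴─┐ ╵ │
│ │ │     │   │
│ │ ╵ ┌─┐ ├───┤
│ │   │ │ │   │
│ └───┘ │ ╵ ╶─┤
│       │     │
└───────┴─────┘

Following directions step by step:
Start: (0, 0)
  down: (0, 0) → (1, 0)
  right: (1, 0) → (1, 1)
  down: (1, 1) → (2, 1)
  down: (2, 1) → (3, 1)
  down: (3, 1) → (4, 1)
Final position: (4, 1)

Path taken:

┌─────┬───────┐
│A    │       │
│ ╶─┐ │ ╷ ╶───┤
│↳ ↓│ │ │     │
│ ╷ │ ├─┴───╴ │
│ │↓│ │       │
│ │ │ ╵ ┌───┐ │
│ │↓│   │   │ │
│ │ ├───┴─┐ ╵ │
│ │B│     │   │
│ │ ╵ ┌─┐ ├───┤
│ │   │ │ │   │
│ └───┘ │ ╵ ╶─┤
│       │     │
└───────┴─────┘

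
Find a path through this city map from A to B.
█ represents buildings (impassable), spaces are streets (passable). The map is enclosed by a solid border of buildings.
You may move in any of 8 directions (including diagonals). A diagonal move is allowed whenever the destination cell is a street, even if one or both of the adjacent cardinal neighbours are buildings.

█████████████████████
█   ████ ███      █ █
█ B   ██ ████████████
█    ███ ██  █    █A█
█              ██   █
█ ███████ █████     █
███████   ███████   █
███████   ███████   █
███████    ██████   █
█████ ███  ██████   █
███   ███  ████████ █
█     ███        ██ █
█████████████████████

Finding the shortest path from A to B:
Movement: 8-directional
Path length: 17 steps
Directions: down-left → left → up-left → left → left → down-left → left → left → left → left → left → left → left → left → left → up-left → up-left

Solution:

█████████████████████
█   ████ ███      █ █
█ B   ██ ████████████
█  ↖ ███ ██  █↙←← █A█
█   ↖←←←←←←←←← ██↖← █
█ ███████ █████     █
███████   ███████   █
███████   ███████   █
███████    ██████   █
█████ ███  ██████   █
███   ███  ████████ █
█     ███        ██ █
█████████████████████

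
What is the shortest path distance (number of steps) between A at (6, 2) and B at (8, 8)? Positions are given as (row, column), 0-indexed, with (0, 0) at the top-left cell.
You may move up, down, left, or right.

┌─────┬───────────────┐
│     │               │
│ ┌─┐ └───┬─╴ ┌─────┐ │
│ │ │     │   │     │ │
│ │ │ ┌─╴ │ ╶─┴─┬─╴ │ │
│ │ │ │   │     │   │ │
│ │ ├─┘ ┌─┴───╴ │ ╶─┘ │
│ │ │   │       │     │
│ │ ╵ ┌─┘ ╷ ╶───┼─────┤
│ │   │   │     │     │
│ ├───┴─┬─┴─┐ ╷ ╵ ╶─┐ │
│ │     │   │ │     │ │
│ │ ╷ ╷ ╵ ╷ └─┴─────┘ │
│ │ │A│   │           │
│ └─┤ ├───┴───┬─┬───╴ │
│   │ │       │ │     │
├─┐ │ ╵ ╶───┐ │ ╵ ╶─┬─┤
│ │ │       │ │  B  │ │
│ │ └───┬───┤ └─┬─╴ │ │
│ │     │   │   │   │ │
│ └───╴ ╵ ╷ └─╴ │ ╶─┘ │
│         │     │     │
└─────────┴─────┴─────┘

Finding path from (6, 2) to (8, 8):
Path: (6,2) → (5,2) → (5,3) → (6,3) → (6,4) → (5,4) → (5,5) → (6,5) → (6,6) → (6,7) → (6,8) → (6,9) → (6,10) → (7,10) → (7,9) → (7,8) → (8,8)
Distance: 16 steps

Solution:

┌─────┬───────────────┐
│     │               │
│ ┌─┐ └───┬─╴ ┌─────┐ │
│ │ │     │   │     │ │
│ │ │ ┌─╴ │ ╶─┴─┬─╴ │ │
│ │ │ │   │     │   │ │
│ │ ├─┘ ┌─┴───╴ │ ╶─┘ │
│ │ │   │       │     │
│ │ ╵ ┌─┘ ╷ ╶───┼─────┤
│ │   │   │     │     │
│ ├───┴─┬─┴─┐ ╷ ╵ ╶─┐ │
│ │  ↱ ↓│↱ ↓│ │     │ │
│ │ ╷ ╷ ╵ ╷ └─┴─────┘ │
│ │ │A│↳ ↑│↳ → → → → ↓│
│ └─┤ ├───┴───┬─┬───╴ │
│   │ │       │ │↓ ← ↲│
├─┐ │ ╵ ╶───┐ │ ╵ ╶─┬─┤
│ │ │       │ │  B  │ │
│ │ └───┬───┤ └─┬─╴ │ │
│ │     │   │   │   │ │
│ └───╴ ╵ ╷ └─╴ │ ╶─┘ │
│         │     │     │
└─────────┴─────┴─────┘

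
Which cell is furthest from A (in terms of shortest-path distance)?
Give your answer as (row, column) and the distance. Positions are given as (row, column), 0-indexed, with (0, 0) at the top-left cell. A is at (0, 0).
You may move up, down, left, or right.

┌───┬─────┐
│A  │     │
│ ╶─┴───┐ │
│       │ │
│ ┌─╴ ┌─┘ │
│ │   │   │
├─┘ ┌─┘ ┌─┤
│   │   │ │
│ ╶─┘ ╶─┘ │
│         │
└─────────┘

Computing BFS distances from A to all cells:
Furthest cell: (0, 2)
Distance: 18 steps

Path from A to the furthest cell:

┌───┬─────┐
│A  │B ← ↰│
│ ╶─┴───┐ │
│↳ → ↓  │↑│
│ ┌─╴ ┌─┘ │
│ │↓ ↲│↱ ↑│
├─┘ ┌─┘ ┌─┤
│↓ ↲│↱ ↑│ │
│ ╶─┘ ╶─┘ │
│↳ → ↑    │
└─────────┘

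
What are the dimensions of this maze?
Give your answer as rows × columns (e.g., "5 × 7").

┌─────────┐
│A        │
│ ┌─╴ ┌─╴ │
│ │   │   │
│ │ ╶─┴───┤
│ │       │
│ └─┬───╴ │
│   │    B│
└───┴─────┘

Counting the maze dimensions:
Rows (vertical): 4
Columns (horizontal): 5
Dimensions: 4 × 5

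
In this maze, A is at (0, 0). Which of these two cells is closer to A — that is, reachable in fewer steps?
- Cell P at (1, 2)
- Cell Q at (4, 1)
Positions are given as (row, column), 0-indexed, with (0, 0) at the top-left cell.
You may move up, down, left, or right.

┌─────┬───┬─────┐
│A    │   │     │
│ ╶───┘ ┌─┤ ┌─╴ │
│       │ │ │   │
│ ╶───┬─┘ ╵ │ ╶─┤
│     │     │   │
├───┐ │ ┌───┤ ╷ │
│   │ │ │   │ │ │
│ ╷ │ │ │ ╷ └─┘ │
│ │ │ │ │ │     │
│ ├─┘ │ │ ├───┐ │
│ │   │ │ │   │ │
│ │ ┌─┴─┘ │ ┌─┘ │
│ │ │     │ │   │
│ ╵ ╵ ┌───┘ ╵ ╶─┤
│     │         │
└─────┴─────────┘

Shortest path A → P at (1, 2): 3 steps
Shortest path A → Q at (4, 1): 17 steps

P is closer (3 steps vs 17 steps).

Path to P:

┌─────┬───┬─────┐
│A    │   │     │
│ ╶───┘ ┌─┤ ┌─╴ │
│↳ → P  │ │ │   │
│ ╶───┬─┘ ╵ │ ╶─┤
│     │     │   │
├───┐ │ ┌───┤ ╷ │
│   │ │ │   │ │ │
│ ╷ │ │ │ ╷ └─┘ │
│ │ │ │ │ │     │
│ ├─┘ │ │ ├───┐ │
│ │   │ │ │   │ │
│ │ ┌─┴─┘ │ ┌─┘ │
│ │ │     │ │   │
│ ╵ ╵ ┌───┘ ╵ ╶─┤
│     │         │
└─────┴─────────┘

Path to Q:

┌─────┬───┬─────┐
│A    │   │     │
│ ╶───┘ ┌─┤ ┌─╴ │
│↓      │ │ │   │
│ ╶───┬─┘ ╵ │ ╶─┤
│↳ → ↓│     │   │
├───┐ │ ┌───┤ ╷ │
│↱ ↓│↓│ │   │ │ │
│ ╷ │ │ │ ╷ └─┘ │
│↑│Q│↓│ │ │     │
│ ├─┘ │ │ ├───┐ │
│↑│↓ ↲│ │ │   │ │
│ │ ┌─┴─┘ │ ┌─┘ │
│↑│↓│     │ │   │
│ ╵ ╵ ┌───┘ ╵ ╶─┤
│↑ ↲  │         │
└─────┴─────────┘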